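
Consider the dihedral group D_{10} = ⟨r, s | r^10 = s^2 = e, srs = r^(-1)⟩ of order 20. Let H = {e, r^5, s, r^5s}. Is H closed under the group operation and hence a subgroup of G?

Yes

|H| = 4 divides |G| = 20, consistent with Lagrange.
H contains the identity, every element's inverse is in H, and H is closed under ·: it is a subgroup.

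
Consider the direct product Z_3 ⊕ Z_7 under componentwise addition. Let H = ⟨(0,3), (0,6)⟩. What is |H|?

|⟨(0,3)⟩| = 7 and |⟨(0,6)⟩| = 7, so |H| is a multiple of lcm(7, 7) = 7 and divides |G| = 21.
Closing under the operation: H = {(0,0), (0,1), (0,2), (0,3), (0,4), (0,5), (0,6)}, so |H| = 7.

7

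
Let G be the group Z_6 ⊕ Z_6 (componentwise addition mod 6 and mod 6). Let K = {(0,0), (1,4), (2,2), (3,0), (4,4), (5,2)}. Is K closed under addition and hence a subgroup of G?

|K| = 6 divides |G| = 36, consistent with Lagrange.
K contains the identity, every element's inverse is in K, and K is closed under +: it is a subgroup.
In fact K = ⟨(5,2)⟩.

Yes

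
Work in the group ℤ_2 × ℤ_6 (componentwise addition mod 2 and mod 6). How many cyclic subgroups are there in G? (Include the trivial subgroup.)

Each element a generates a cyclic subgroup ⟨a⟩; distinct elements may generate the same one (a cyclic group of order d has φ(d) generators).
Cyclic subgroups by order — order 1: 1; order 2: 3; order 3: 1; order 6: 3.
Total: 8.

8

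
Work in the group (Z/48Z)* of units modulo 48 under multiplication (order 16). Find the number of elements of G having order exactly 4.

The elements of order 4 are: 5, 11, 13, 19, 29, 35, 37, 43.
That's 8.

8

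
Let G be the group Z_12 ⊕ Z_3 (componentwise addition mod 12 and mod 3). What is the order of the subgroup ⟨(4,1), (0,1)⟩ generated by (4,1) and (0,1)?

9

|⟨(4,1)⟩| = 3 and |⟨(0,1)⟩| = 3, so |H| is a multiple of lcm(3, 3) = 3 and divides |G| = 36.
Closing under the operation: H = {(0,0), (0,1), (0,2), (4,0), (4,1), (4,2), (8,0), (8,1), (8,2)}, so |H| = 9.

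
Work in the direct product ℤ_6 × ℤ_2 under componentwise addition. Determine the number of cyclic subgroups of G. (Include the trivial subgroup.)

8

Group the elements of G by the cyclic subgroup they generate; each cyclic subgroup of order d accounts for φ(d) elements.
Cyclic subgroups by order — order 1: 1; order 2: 3; order 3: 1; order 6: 3.
Total: 8.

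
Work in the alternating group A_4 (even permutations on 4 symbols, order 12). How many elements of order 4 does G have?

No element of G has order 4 (even though 4 | 12).

0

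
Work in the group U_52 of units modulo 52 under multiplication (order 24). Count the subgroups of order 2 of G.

3

|G| = 24 and 2 | 24, so subgroups of order 2 are possible by Lagrange.
The subgroups of order 2 are: {1, 25}; {1, 27}; {1, 51}.
So G has 3 subgroups of order 2.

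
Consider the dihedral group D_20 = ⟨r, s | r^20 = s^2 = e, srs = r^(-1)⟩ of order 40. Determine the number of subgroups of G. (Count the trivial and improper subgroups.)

48

|G| = 40, so by Lagrange every subgroup order divides 40. Divisors: 1, 2, 4, 5, 8, 10, 20, 40.
Subgroups by order — order 1: 1; order 2: 21; order 4: 11; order 5: 1; order 8: 5; order 10: 5; order 20: 3; order 40: 1.
Total: 1 + 21 + 11 + 1 + 5 + 5 + 3 + 1 = 48.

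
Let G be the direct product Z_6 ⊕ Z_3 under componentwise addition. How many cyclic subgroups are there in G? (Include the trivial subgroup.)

10

A cyclic subgroup of order d is generated by each of its φ(d) elements of order d, so the cyclic subgroups of order d number (#elements of order d)/φ(d).
Cyclic subgroups by order — order 1: 1; order 2: 1; order 3: 4; order 6: 4.
Total: 10.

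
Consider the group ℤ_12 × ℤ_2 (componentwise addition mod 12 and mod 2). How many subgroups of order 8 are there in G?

|G| = 24 and 8 | 24, so subgroups of order 8 are possible by Lagrange.
The subgroups of order 8 are: {(0,0), (0,1), (3,0), (3,1), (6,0), (6,1), (9,0), (9,1)}.
So G has 1 subgroup of order 8.

1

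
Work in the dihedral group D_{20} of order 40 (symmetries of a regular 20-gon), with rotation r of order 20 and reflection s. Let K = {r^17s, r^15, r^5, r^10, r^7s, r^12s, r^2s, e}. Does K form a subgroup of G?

|K| = 8 divides |G| = 40, consistent with Lagrange.
K contains the identity, every element's inverse is in K, and K is closed under ·: it is a subgroup.

Yes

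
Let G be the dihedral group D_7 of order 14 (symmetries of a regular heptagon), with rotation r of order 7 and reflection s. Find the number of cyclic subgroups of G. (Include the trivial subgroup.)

9

Group the elements of G by the cyclic subgroup they generate; each cyclic subgroup of order d accounts for φ(d) elements.
Cyclic subgroups by order — order 1: 1; order 2: 7; order 7: 1.
Total: 9.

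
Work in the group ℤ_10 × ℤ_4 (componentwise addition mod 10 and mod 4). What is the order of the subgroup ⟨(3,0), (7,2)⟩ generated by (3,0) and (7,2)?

|⟨(3,0)⟩| = 10 and |⟨(7,2)⟩| = 10, so |H| is a multiple of lcm(10, 10) = 10 and divides |G| = 40.
Closing under the operation: H = {(0,0), (0,2), (1,0), (1,2), (2,0), (2,2), (3,0), (3,2), (4,0), (4,2), (5,0), (5,2), (6,0), (6,2), (7,0), (7,2), (8,0), (8,2), (9,0), (9,2)}, so |H| = 20.

20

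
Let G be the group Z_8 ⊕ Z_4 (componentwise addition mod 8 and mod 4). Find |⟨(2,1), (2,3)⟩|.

8

|⟨(2,1)⟩| = 4 and |⟨(2,3)⟩| = 4, so |H| is a multiple of lcm(4, 4) = 4 and divides |G| = 32.
Closing under the operation: H = {(0,0), (0,2), (2,1), (2,3), (4,0), (4,2), (6,1), (6,3)}, so |H| = 8.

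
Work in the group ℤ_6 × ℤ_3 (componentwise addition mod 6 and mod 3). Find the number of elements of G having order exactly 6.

An element (a,b) has order lcm(ord(a), ord(b)); count pairs with lcm equal to 6.
Enumerating gives 8 such elements.

8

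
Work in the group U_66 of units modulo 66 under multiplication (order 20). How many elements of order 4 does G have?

No element of G has order 4 (even though 4 | 20).

0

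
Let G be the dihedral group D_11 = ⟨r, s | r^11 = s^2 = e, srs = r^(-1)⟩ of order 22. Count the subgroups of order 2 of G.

11

|G| = 22 and 2 | 22, so subgroups of order 2 are possible by Lagrange.
The subgroups of order 2 are: {e, r^10s}; {e, r^2s}; {e, r^3s}; {e, r^4s}; … (11 in all).
So G has 11 subgroups of order 2.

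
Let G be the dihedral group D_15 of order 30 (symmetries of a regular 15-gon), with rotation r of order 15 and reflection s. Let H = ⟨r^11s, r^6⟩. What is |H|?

10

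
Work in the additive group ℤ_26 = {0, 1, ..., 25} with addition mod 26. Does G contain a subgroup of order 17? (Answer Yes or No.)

17 does not divide |G| = 26, so by Lagrange no subgroup of order 17 exists.

No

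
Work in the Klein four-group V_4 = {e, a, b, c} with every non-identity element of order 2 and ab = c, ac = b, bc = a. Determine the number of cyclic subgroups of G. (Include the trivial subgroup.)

4

Each element a generates a cyclic subgroup ⟨a⟩; distinct elements may generate the same one (a cyclic group of order d has φ(d) generators).
Cyclic subgroups by order — order 1: 1; order 2: 3.
Total: 4.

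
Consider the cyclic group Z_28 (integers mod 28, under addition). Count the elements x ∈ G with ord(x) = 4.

2

In a cyclic group of order 28, the number of elements of order d (for d | 28) is φ(d).
φ(4) = 2.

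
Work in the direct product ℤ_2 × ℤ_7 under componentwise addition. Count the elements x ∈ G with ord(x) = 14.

An element (a,b) has order lcm(ord(a), ord(b)); count pairs with lcm equal to 14.
Enumerating gives 6 such elements.

6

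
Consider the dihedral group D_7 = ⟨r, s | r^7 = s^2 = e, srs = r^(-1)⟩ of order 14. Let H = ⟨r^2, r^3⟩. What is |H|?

7

|⟨r^2⟩| = 7 and |⟨r^3⟩| = 7, so |H| is a multiple of lcm(7, 7) = 7 and divides |G| = 14.
Closing under the operation: H = {e, r, r^2, r^3, r^4, r^5, r^6}, so |H| = 7.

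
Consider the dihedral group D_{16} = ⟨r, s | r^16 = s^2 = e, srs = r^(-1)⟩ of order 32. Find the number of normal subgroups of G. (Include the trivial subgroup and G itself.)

8

G has 36 subgroups. Checking conjugation-invariance by order — order 1: 1/1 normal; order 2: 1/17 normal; order 4: 1/9 normal; order 8: 1/5 normal; order 16: 3/3 normal; order 32: 1/1 normal.
Total normal subgroups: 8.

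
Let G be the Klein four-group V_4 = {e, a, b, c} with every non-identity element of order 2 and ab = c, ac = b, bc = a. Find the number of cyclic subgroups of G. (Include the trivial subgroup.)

4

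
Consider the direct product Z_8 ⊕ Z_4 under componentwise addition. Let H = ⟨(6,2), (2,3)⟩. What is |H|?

|⟨(6,2)⟩| = 4 and |⟨(2,3)⟩| = 4, so |H| is a multiple of lcm(4, 4) = 4 and divides |G| = 32.
Closing under the operation: H = {(0,0), (0,1), (0,2), (0,3), (2,0), (2,1), (2,2), (2,3), (4,0), (4,1), (4,2), (4,3), (6,0), (6,1), (6,2), (6,3)}, so |H| = 16.

16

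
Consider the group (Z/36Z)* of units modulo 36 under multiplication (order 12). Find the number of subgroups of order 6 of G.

3

|G| = 12 and 6 | 12, so subgroups of order 6 are possible by Lagrange.
The subgroups of order 6 are: {1, 11, 13, 23, 25, 35}; {1, 5, 13, 17, 25, 29}; {1, 7, 13, 19, 25, 31}.
So G has 3 subgroups of order 6.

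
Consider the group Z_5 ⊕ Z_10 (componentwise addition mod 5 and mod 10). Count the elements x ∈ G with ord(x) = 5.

24

An element (a,b) has order lcm(ord(a), ord(b)); count pairs with lcm equal to 5.
Enumerating gives 24 such elements.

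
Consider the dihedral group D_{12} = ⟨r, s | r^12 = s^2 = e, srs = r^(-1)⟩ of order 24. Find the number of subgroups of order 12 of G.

3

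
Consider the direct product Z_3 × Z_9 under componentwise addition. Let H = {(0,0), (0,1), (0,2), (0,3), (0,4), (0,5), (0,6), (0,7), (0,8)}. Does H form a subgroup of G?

Yes

|H| = 9 divides |G| = 27, consistent with Lagrange.
H contains the identity, every element's inverse is in H, and H is closed under +: it is a subgroup.
In fact H = ⟨(0,1)⟩.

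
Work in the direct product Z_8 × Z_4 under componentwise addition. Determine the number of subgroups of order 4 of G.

|G| = 32 and 4 | 32, so subgroups of order 4 are possible by Lagrange.
The subgroups of order 4 are: {(0,0), (0,1), (0,2), (0,3)}; {(0,0), (0,2), (4,0), (4,2)}; {(0,0), (0,2), (4,1), (4,3)}; {(0,0), (2,0), (4,0), (6,0)}; … (7 in all).
So G has 7 subgroups of order 4.

7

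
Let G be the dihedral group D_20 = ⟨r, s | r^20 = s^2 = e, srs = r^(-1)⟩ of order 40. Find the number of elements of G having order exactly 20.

8

The elements of order 20 are: r, r^3, r^7, r^9, r^11, r^13, r^17, r^19.
That's 8.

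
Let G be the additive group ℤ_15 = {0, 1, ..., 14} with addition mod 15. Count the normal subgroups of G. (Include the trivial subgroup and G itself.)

G is abelian, so every subgroup is normal.
G has 4 subgroups in total, hence 4 normal subgroups.

4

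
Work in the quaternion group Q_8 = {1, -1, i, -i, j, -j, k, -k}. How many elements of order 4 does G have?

The elements of order 4 are: i, -i, j, -j, k, -k.
That's 6.

6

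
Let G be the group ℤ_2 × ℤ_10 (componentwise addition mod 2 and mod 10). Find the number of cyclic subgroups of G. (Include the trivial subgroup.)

8

Group the elements of G by the cyclic subgroup they generate; each cyclic subgroup of order d accounts for φ(d) elements.
Cyclic subgroups by order — order 1: 1; order 2: 3; order 5: 1; order 10: 3.
Total: 8.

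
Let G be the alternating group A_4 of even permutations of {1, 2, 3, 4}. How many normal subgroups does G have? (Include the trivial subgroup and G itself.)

3

G has 10 subgroups. Checking conjugation-invariance by order — order 1: 1/1 normal; order 2: 0/3 normal; order 3: 0/4 normal; order 4: 1/1 normal; order 12: 1/1 normal.
Total normal subgroups: 3.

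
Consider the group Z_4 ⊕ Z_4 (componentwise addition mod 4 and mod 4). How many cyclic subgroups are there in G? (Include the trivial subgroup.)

10

Each element a generates a cyclic subgroup ⟨a⟩; distinct elements may generate the same one (a cyclic group of order d has φ(d) generators).
Cyclic subgroups by order — order 1: 1; order 2: 3; order 4: 6.
Total: 10.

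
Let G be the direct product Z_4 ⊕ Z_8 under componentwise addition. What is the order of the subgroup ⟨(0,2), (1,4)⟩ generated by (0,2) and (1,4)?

|⟨(0,2)⟩| = 4 and |⟨(1,4)⟩| = 4, so |H| is a multiple of lcm(4, 4) = 4 and divides |G| = 32.
Closing under the operation: H = {(0,0), (0,2), (0,4), (0,6), (1,0), (1,2), (1,4), (1,6), (2,0), (2,2), (2,4), (2,6), (3,0), (3,2), (3,4), (3,6)}, so |H| = 16.

16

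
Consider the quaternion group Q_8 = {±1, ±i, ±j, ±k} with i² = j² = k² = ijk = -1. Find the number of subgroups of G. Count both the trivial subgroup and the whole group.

6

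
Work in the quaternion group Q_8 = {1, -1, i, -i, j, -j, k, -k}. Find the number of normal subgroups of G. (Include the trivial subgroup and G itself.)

6

G has 6 subgroups. Checking conjugation-invariance by order — order 1: 1/1 normal; order 2: 1/1 normal; order 4: 3/3 normal; order 8: 1/1 normal.
Total normal subgroups: 6.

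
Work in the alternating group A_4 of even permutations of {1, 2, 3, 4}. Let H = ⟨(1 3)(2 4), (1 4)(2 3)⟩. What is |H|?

|⟨(1 3)(2 4)⟩| = 2 and |⟨(1 4)(2 3)⟩| = 2, so |H| is a multiple of lcm(2, 2) = 2 and divides |G| = 12.
Closing under the operation: H = {e, (1 2)(3 4), (1 3)(2 4), (1 4)(2 3)}, so |H| = 4.

4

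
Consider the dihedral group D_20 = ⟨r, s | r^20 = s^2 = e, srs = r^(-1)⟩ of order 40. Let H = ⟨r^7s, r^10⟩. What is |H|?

|⟨r^7s⟩| = 2 and |⟨r^10⟩| = 2, so |H| is a multiple of lcm(2, 2) = 2 and divides |G| = 40.
Closing under the operation: H = {e, r^10, r^7s, r^17s}, so |H| = 4.

4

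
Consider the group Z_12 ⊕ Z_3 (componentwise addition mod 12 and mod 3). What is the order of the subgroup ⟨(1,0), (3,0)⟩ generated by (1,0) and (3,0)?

12

|⟨(1,0)⟩| = 12 and |⟨(3,0)⟩| = 4, so |H| is a multiple of lcm(12, 4) = 12 and divides |G| = 36.
Closing under the operation: H = {(0,0), (1,0), (2,0), (3,0), (4,0), (5,0), (6,0), (7,0), (8,0), (9,0), (10,0), (11,0)}, so |H| = 12.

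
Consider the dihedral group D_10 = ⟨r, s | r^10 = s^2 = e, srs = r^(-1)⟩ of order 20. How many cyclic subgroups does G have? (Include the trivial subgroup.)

14

A cyclic subgroup of order d is generated by each of its φ(d) elements of order d, so the cyclic subgroups of order d number (#elements of order d)/φ(d).
Cyclic subgroups by order — order 1: 1; order 2: 11; order 5: 1; order 10: 1.
Total: 14.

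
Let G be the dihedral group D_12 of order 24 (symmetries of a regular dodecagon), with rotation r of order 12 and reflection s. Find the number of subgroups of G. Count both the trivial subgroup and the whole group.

34

|G| = 24, so by Lagrange every subgroup order divides 24. Divisors: 1, 2, 3, 4, 6, 8, 12, 24.
Subgroups by order — order 1: 1; order 2: 13; order 3: 1; order 4: 7; order 6: 5; order 8: 3; order 12: 3; order 24: 1.
Total: 1 + 13 + 1 + 7 + 5 + 3 + 3 + 1 = 34.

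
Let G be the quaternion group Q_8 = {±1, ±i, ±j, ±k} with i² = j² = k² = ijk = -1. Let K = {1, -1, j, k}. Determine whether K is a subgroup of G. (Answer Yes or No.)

No

k ∈ K but its inverse -k ∉ K, so K is not a subgroup.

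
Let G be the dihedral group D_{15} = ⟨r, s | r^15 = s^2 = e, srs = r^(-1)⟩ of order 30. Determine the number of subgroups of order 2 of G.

15

|G| = 30 and 2 | 30, so subgroups of order 2 are possible by Lagrange.
The subgroups of order 2 are: {e, r^10s}; {e, r^11s}; {e, r^12s}; {e, r^13s}; … (15 in all).
So G has 15 subgroups of order 2.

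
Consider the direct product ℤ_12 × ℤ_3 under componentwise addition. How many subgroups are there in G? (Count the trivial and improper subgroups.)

|G| = 36, so by Lagrange every subgroup order divides 36. Divisors: 1, 2, 3, 4, 6, 9, 12, 18, 36.
Subgroups by order — order 1: 1; order 2: 1; order 3: 4; order 4: 1; order 6: 4; order 9: 1; order 12: 4; order 18: 1; order 36: 1.
Total: 1 + 1 + 4 + 1 + 4 + 1 + 4 + 1 + 1 = 18.

18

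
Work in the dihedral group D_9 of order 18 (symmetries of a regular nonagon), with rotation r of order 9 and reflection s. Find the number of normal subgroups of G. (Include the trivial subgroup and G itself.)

G has 16 subgroups. Checking conjugation-invariance by order — order 1: 1/1 normal; order 2: 0/9 normal; order 3: 1/1 normal; order 6: 0/3 normal; order 9: 1/1 normal; order 18: 1/1 normal.
Total normal subgroups: 4.

4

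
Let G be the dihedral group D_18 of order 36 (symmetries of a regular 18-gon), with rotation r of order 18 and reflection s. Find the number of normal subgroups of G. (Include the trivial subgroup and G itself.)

9

G has 45 subgroups. Checking conjugation-invariance by order — order 1: 1/1 normal; order 2: 1/19 normal; order 3: 1/1 normal; order 4: 0/9 normal; order 6: 1/7 normal; order 9: 1/1 normal; order 12: 0/3 normal; order 18: 3/3 normal; order 36: 1/1 normal.
Total normal subgroups: 9.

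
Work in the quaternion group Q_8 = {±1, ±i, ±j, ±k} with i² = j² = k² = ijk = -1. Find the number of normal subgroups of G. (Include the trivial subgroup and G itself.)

6

G has 6 subgroups. Checking conjugation-invariance by order — order 1: 1/1 normal; order 2: 1/1 normal; order 4: 3/3 normal; order 8: 1/1 normal.
Total normal subgroups: 6.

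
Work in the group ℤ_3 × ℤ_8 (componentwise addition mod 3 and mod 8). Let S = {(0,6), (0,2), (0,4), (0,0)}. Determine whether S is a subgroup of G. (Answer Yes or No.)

|S| = 4 divides |G| = 24, consistent with Lagrange.
S contains the identity, every element's inverse is in S, and S is closed under +: it is a subgroup.
In fact S = ⟨(0,2)⟩.

Yes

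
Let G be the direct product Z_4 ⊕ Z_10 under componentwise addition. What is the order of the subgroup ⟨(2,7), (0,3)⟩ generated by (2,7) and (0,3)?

20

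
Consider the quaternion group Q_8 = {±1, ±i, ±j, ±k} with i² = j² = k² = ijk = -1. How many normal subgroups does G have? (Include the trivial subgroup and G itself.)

6

G has 6 subgroups. Checking conjugation-invariance by order — order 1: 1/1 normal; order 2: 1/1 normal; order 4: 3/3 normal; order 8: 1/1 normal.
Total normal subgroups: 6.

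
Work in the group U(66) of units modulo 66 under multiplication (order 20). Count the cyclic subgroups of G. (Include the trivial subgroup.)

8

A cyclic subgroup of order d is generated by each of its φ(d) elements of order d, so the cyclic subgroups of order d number (#elements of order d)/φ(d).
Cyclic subgroups by order — order 1: 1; order 2: 3; order 5: 1; order 10: 3.
Total: 8.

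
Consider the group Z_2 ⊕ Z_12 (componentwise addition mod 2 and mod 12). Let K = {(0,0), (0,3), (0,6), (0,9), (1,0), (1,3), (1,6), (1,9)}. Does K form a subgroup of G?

Yes

|K| = 8 divides |G| = 24, consistent with Lagrange.
K contains the identity, every element's inverse is in K, and K is closed under +: it is a subgroup.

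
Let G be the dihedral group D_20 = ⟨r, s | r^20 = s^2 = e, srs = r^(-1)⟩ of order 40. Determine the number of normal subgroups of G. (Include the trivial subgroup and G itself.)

G has 48 subgroups. Checking conjugation-invariance by order — order 1: 1/1 normal; order 2: 1/21 normal; order 4: 1/11 normal; order 5: 1/1 normal; order 8: 0/5 normal; order 10: 1/5 normal; order 20: 3/3 normal; order 40: 1/1 normal.
Total normal subgroups: 9.

9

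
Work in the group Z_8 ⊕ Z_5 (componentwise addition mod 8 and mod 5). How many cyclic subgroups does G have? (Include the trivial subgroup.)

A cyclic subgroup of order d is generated by each of its φ(d) elements of order d, so the cyclic subgroups of order d number (#elements of order d)/φ(d).
Cyclic subgroups by order — order 1: 1; order 2: 1; order 4: 1; order 5: 1; order 8: 1; order 10: 1; order 20: 1; order 40: 1.
Total: 8.

8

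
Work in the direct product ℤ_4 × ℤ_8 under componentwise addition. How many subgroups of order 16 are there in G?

|G| = 32 and 16 | 32, so subgroups of order 16 are possible by Lagrange.
The subgroups of order 16 are: {(0,0), (0,1), (0,2), (0,3), (0,4), (0,5), (0,6), (0,7), (2,0), (2,1), (2,2), (2,3), (2,4), (2,5), (2,6), (2,7)}; {(0,0), (0,2), (0,4), (0,6), (1,0), (1,2), (1,4), (1,6), (2,0), (2,2), (2,4), (2,6), (3,0), (3,2), (3,4), (3,6)}; {(0,0), (0,2), (0,4), (0,6), (1,1), (1,3), (1,5), (1,7), (2,0), (2,2), (2,4), (2,6), (3,1), (3,3), (3,5), (3,7)}.
So G has 3 subgroups of order 16.

3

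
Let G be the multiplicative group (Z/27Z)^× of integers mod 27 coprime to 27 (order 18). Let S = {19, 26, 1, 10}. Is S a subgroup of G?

No

|S| = 4 does not divide |G| = 18, so by Lagrange S is not a subgroup.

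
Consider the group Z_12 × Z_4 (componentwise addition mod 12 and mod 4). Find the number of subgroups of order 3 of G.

1

|G| = 48 and 3 | 48, so subgroups of order 3 are possible by Lagrange.
The subgroups of order 3 are: {(0,0), (4,0), (8,0)}.
So G has 1 subgroup of order 3.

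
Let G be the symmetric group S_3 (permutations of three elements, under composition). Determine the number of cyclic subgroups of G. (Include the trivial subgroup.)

5

A cyclic subgroup of order d is generated by each of its φ(d) elements of order d, so the cyclic subgroups of order d number (#elements of order d)/φ(d).
Cyclic subgroups by order — order 1: 1; order 2: 3; order 3: 1.
Total: 5.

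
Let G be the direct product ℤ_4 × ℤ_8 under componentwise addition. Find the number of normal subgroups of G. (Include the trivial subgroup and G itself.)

G is abelian, so every subgroup is normal.
G has 22 subgroups in total, hence 22 normal subgroups.

22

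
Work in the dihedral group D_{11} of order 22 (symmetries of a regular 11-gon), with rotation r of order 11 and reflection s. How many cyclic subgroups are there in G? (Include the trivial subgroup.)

13

Group the elements of G by the cyclic subgroup they generate; each cyclic subgroup of order d accounts for φ(d) elements.
Cyclic subgroups by order — order 1: 1; order 2: 11; order 11: 1.
Total: 13.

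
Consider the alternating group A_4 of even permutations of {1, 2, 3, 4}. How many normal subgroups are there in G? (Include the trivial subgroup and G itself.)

G has 10 subgroups. Checking conjugation-invariance by order — order 1: 1/1 normal; order 2: 0/3 normal; order 3: 0/4 normal; order 4: 1/1 normal; order 12: 1/1 normal.
Total normal subgroups: 3.

3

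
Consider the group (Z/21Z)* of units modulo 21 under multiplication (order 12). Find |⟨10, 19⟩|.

6

|⟨10⟩| = 6 and |⟨19⟩| = 6, so |H| is a multiple of lcm(6, 6) = 6 and divides |G| = 12.
Closing under the operation: H = {1, 4, 10, 13, 16, 19}, so |H| = 6.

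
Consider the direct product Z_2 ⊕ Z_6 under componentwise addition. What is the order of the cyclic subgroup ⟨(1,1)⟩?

The order of (1,1) in Z_2 × Z_6 is lcm(ord(1) in Z_2, ord(1) in Z_6).
ord(1) = 2 and ord(1) = 6, so |⟨(1,1)⟩| = lcm(2, 6) = 6.

6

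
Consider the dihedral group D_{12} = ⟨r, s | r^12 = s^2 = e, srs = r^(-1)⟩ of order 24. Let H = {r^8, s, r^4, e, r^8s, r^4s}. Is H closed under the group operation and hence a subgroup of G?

Yes

|H| = 6 divides |G| = 24, consistent with Lagrange.
H contains the identity, every element's inverse is in H, and H is closed under ·: it is a subgroup.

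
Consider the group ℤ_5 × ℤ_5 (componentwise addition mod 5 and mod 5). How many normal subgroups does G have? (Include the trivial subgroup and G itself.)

8

G is abelian, so every subgroup is normal.
G has 8 subgroups in total, hence 8 normal subgroups.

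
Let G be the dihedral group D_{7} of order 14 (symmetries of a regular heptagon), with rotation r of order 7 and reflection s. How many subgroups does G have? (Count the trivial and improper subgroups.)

|G| = 14, so by Lagrange every subgroup order divides 14. Divisors: 1, 2, 7, 14.
Subgroups by order — order 1: 1; order 2: 7; order 7: 1; order 14: 1.
Total: 1 + 7 + 1 + 1 = 10.

10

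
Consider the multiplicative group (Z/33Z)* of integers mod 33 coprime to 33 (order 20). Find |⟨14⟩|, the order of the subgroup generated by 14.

10

Compute successive powers of 14 mod 33: 14, 31, 5, 4, 23, 25, 20, 16, …; 14^10 ≡ 1 (mod 33).
So |⟨14⟩| = 10.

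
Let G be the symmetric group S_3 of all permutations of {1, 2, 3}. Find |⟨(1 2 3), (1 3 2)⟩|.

3

|⟨(1 2 3)⟩| = 3 and |⟨(1 3 2)⟩| = 3, so |H| is a multiple of lcm(3, 3) = 3 and divides |G| = 6.
Closing under the operation: H = {e, (1 2 3), (1 3 2)}, so |H| = 3.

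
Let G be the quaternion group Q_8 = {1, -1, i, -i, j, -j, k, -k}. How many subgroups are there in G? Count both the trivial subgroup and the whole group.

6

|G| = 8, so by Lagrange every subgroup order divides 8. Divisors: 1, 2, 4, 8.
Subgroups by order — order 1: 1; order 2: 1; order 4: 3; order 8: 1.
Total: 1 + 1 + 3 + 1 = 6.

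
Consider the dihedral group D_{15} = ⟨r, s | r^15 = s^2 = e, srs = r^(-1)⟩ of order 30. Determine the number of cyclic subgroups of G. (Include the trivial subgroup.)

19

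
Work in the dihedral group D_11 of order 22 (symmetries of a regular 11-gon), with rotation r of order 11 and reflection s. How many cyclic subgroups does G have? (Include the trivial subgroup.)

13

A cyclic subgroup of order d is generated by each of its φ(d) elements of order d, so the cyclic subgroups of order d number (#elements of order d)/φ(d).
Cyclic subgroups by order — order 1: 1; order 2: 11; order 11: 1.
Total: 13.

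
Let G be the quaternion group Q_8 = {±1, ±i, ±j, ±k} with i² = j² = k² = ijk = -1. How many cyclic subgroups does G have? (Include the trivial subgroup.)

A cyclic subgroup of order d is generated by each of its φ(d) elements of order d, so the cyclic subgroups of order d number (#elements of order d)/φ(d).
Cyclic subgroups by order — order 1: 1; order 2: 1; order 4: 3.
Total: 5.

5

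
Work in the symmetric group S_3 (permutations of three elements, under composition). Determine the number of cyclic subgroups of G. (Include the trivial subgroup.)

Group the elements of G by the cyclic subgroup they generate; each cyclic subgroup of order d accounts for φ(d) elements.
Cyclic subgroups by order — order 1: 1; order 2: 3; order 3: 1.
Total: 5.

5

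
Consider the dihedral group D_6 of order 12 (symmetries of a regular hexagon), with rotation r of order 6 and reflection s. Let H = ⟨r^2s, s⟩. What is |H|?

|⟨r^2s⟩| = 2 and |⟨s⟩| = 2, so |H| is a multiple of lcm(2, 2) = 2 and divides |G| = 12.
Closing under the operation: H = {e, r^2, r^4, s, r^2s, r^4s}, so |H| = 6.

6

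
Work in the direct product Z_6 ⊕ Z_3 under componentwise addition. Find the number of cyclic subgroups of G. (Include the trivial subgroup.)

Group the elements of G by the cyclic subgroup they generate; each cyclic subgroup of order d accounts for φ(d) elements.
Cyclic subgroups by order — order 1: 1; order 2: 1; order 3: 4; order 6: 4.
Total: 10.

10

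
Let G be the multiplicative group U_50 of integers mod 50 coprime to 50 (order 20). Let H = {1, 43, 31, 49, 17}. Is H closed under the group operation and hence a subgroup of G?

No

17 ∈ H but its inverse 3 ∉ H, so H is not a subgroup.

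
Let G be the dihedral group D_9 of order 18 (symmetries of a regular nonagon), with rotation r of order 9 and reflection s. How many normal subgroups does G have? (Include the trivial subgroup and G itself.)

4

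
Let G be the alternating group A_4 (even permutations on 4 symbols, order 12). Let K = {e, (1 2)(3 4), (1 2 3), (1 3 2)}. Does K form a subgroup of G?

No

Closure fails: (1 3 2) ∘ (1 2)(3 4) = (2 3 4) ∉ K. So K is not a subgroup.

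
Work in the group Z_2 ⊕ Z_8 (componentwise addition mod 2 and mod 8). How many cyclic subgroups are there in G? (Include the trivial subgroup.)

Group the elements of G by the cyclic subgroup they generate; each cyclic subgroup of order d accounts for φ(d) elements.
Cyclic subgroups by order — order 1: 1; order 2: 3; order 4: 2; order 8: 2.
Total: 8.

8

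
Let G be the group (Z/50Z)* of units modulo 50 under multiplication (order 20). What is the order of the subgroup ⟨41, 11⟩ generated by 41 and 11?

5

|⟨41⟩| = 5 and |⟨11⟩| = 5, so |H| is a multiple of lcm(5, 5) = 5 and divides |G| = 20.
Closing under the operation: H = {1, 11, 21, 31, 41}, so |H| = 5.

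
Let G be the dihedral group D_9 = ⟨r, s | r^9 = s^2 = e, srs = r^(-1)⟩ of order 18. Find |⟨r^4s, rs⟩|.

|⟨r^4s⟩| = 2 and |⟨rs⟩| = 2, so |H| is a multiple of lcm(2, 2) = 2 and divides |G| = 18.
Closing under the operation: H = {e, r^3, r^6, rs, r^4s, r^7s}, so |H| = 6.

6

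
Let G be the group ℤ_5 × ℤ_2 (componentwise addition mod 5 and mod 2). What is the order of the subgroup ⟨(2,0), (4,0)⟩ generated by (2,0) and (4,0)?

|⟨(2,0)⟩| = 5 and |⟨(4,0)⟩| = 5, so |H| is a multiple of lcm(5, 5) = 5 and divides |G| = 10.
Closing under the operation: H = {(0,0), (1,0), (2,0), (3,0), (4,0)}, so |H| = 5.

5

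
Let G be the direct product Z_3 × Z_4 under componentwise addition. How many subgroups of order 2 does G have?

1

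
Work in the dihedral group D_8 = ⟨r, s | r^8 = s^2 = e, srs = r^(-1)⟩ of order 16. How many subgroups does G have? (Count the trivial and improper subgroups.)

|G| = 16, so by Lagrange every subgroup order divides 16. Divisors: 1, 2, 4, 8, 16.
Subgroups by order — order 1: 1; order 2: 9; order 4: 5; order 8: 3; order 16: 1.
Total: 1 + 9 + 5 + 3 + 1 = 19.

19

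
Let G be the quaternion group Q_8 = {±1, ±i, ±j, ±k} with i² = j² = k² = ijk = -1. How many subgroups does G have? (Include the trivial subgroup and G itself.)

6

|G| = 8, so by Lagrange every subgroup order divides 8. Divisors: 1, 2, 4, 8.
Subgroups by order — order 1: 1; order 2: 1; order 4: 3; order 8: 1.
Total: 1 + 1 + 3 + 1 = 6.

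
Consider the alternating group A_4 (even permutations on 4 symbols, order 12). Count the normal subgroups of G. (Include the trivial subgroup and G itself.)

G has 10 subgroups. Checking conjugation-invariance by order — order 1: 1/1 normal; order 2: 0/3 normal; order 3: 0/4 normal; order 4: 1/1 normal; order 12: 1/1 normal.
Total normal subgroups: 3.

3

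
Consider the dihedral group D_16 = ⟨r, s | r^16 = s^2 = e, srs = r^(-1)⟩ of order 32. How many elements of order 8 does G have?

4

The elements of order 8 are: r^2, r^6, r^10, r^14.
That's 4.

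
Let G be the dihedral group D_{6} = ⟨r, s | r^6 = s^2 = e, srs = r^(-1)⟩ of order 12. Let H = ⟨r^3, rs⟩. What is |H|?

4

|⟨r^3⟩| = 2 and |⟨rs⟩| = 2, so |H| is a multiple of lcm(2, 2) = 2 and divides |G| = 12.
Closing under the operation: H = {e, r^3, rs, r^4s}, so |H| = 4.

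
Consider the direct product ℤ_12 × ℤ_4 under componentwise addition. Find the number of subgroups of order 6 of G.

3

|G| = 48 and 6 | 48, so subgroups of order 6 are possible by Lagrange.
The subgroups of order 6 are: {(0,0), (0,2), (4,0), (4,2), (8,0), (8,2)}; {(0,0), (2,0), (4,0), (6,0), (8,0), (10,0)}; {(0,0), (2,2), (4,0), (6,2), (8,0), (10,2)}.
So G has 3 subgroups of order 6.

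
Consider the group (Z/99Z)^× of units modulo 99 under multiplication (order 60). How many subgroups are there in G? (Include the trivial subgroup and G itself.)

|G| = 60, so by Lagrange every subgroup order divides 60. Divisors: 1, 2, 3, 4, 5, 6, 10, 12, 15, 20, 30, 60.
Subgroups by order — order 1: 1; order 2: 3; order 3: 1; order 4: 1; order 5: 1; order 6: 3; order 10: 3; order 12: 1; order 15: 1; order 20: 1; order 30: 3; order 60: 1.
Total: 1 + 3 + 1 + 1 + 1 + 3 + 3 + 1 + 1 + 1 + 3 + 1 = 20.

20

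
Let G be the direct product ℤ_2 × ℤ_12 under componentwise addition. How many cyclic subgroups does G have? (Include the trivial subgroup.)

Group the elements of G by the cyclic subgroup they generate; each cyclic subgroup of order d accounts for φ(d) elements.
Cyclic subgroups by order — order 1: 1; order 2: 3; order 3: 1; order 4: 2; order 6: 3; order 12: 2.
Total: 12.

12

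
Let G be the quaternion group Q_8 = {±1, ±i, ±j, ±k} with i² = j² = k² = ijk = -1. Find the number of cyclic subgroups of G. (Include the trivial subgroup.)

Group the elements of G by the cyclic subgroup they generate; each cyclic subgroup of order d accounts for φ(d) elements.
Cyclic subgroups by order — order 1: 1; order 2: 1; order 4: 3.
Total: 5.

5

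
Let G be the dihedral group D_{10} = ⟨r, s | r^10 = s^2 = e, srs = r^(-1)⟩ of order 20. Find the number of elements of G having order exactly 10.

The elements of order 10 are: r, r^3, r^7, r^9.
That's 4.

4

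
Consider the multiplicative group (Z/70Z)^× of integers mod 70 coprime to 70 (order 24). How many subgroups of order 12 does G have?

|G| = 24 and 12 | 24, so subgroups of order 12 are possible by Lagrange.
The subgroups of order 12 are: {1, 3, 9, 11, 13, 17, 27, 29, 33, 39, 47, 51}; {1, 9, 11, 19, 29, 31, 39, 41, 51, 59, 61, 69}; {1, 9, 11, 23, 29, 37, 39, 43, 51, 53, 57, 67}.
So G has 3 subgroups of order 12.

3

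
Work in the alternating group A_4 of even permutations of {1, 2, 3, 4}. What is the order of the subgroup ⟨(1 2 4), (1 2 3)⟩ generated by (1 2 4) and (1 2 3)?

12

|⟨(1 2 4)⟩| = 3 and |⟨(1 2 3)⟩| = 3, so |H| is a multiple of lcm(3, 3) = 3 and divides |G| = 12.
Closing {(1 2 4), (1 2 3)} under the group operation gives all of G, so |H| = 12.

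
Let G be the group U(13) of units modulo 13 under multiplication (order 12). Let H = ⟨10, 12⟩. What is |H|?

6

|⟨10⟩| = 6 and |⟨12⟩| = 2, so |H| is a multiple of lcm(6, 2) = 6 and divides |G| = 12.
Closing under the operation: H = {1, 3, 4, 9, 10, 12}, so |H| = 6.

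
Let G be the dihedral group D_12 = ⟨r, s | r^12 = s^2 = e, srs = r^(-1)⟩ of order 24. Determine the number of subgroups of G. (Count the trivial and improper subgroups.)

34

|G| = 24, so by Lagrange every subgroup order divides 24. Divisors: 1, 2, 3, 4, 6, 8, 12, 24.
Subgroups by order — order 1: 1; order 2: 13; order 3: 1; order 4: 7; order 6: 5; order 8: 3; order 12: 3; order 24: 1.
Total: 1 + 13 + 1 + 7 + 5 + 3 + 3 + 1 = 34.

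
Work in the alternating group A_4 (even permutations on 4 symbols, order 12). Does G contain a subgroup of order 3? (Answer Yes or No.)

Yes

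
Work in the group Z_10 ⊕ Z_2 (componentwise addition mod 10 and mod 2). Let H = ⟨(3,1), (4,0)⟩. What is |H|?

10

|⟨(3,1)⟩| = 10 and |⟨(4,0)⟩| = 5, so |H| is a multiple of lcm(10, 5) = 10 and divides |G| = 20.
Closing under the operation: H = {(0,0), (1,1), (2,0), (3,1), (4,0), (5,1), (6,0), (7,1), (8,0), (9,1)}, so |H| = 10.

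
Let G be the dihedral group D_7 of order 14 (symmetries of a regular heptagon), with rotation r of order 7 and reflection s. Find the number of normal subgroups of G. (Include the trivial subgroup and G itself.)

G has 10 subgroups. Checking conjugation-invariance by order — order 1: 1/1 normal; order 2: 0/7 normal; order 7: 1/1 normal; order 14: 1/1 normal.
Total normal subgroups: 3.

3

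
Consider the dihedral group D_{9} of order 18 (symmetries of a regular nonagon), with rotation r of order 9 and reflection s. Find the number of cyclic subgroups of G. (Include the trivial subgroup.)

Each element a generates a cyclic subgroup ⟨a⟩; distinct elements may generate the same one (a cyclic group of order d has φ(d) generators).
Cyclic subgroups by order — order 1: 1; order 2: 9; order 3: 1; order 9: 1.
Total: 12.

12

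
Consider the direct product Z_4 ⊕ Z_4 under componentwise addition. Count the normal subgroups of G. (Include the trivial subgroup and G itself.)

15

G is abelian, so every subgroup is normal.
G has 15 subgroups in total, hence 15 normal subgroups.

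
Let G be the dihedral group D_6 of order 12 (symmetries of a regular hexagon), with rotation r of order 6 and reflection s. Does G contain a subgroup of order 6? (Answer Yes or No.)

6 | 12. A subgroup of order 6 is {e, r, r^2, r^3, r^4, r^5}.

Yes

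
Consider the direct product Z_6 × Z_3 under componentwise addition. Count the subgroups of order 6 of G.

|G| = 18 and 6 | 18, so subgroups of order 6 are possible by Lagrange.
The subgroups of order 6 are: {(0,0), (0,1), (0,2), (3,0), (3,1), (3,2)}; {(0,0), (1,0), (2,0), (3,0), (4,0), (5,0)}; {(0,0), (1,1), (2,2), (3,0), (4,1), (5,2)}; {(0,0), (1,2), (2,1), (3,0), (4,2), (5,1)}.
So G has 4 subgroups of order 6.

4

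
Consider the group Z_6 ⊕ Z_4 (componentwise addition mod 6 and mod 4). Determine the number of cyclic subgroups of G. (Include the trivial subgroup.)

A cyclic subgroup of order d is generated by each of its φ(d) elements of order d, so the cyclic subgroups of order d number (#elements of order d)/φ(d).
Cyclic subgroups by order — order 1: 1; order 2: 3; order 3: 1; order 4: 2; order 6: 3; order 12: 2.
Total: 12.

12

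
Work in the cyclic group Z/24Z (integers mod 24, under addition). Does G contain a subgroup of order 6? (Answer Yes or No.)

6 | 24. A subgroup of order 6 is {0, 4, 8, 12, 16, 20}.

Yes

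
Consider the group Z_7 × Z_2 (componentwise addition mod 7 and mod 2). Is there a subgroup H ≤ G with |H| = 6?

No

6 does not divide |G| = 14, so by Lagrange no subgroup of order 6 exists.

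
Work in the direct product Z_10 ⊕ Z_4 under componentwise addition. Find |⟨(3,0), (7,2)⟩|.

|⟨(3,0)⟩| = 10 and |⟨(7,2)⟩| = 10, so |H| is a multiple of lcm(10, 10) = 10 and divides |G| = 40.
Closing under the operation: H = {(0,0), (0,2), (1,0), (1,2), (2,0), (2,2), (3,0), (3,2), (4,0), (4,2), (5,0), (5,2), (6,0), (6,2), (7,0), (7,2), (8,0), (8,2), (9,0), (9,2)}, so |H| = 20.

20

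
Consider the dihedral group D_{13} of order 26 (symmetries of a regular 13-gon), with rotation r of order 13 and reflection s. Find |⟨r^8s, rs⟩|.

|⟨r^8s⟩| = 2 and |⟨rs⟩| = 2, so |H| is a multiple of lcm(2, 2) = 2 and divides |G| = 26.
Closing {r^8s, rs} under the group operation gives all of G, so |H| = 26.

26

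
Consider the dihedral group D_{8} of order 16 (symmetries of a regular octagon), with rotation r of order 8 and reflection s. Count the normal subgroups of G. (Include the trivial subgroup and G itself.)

7

G has 19 subgroups. Checking conjugation-invariance by order — order 1: 1/1 normal; order 2: 1/9 normal; order 4: 1/5 normal; order 8: 3/3 normal; order 16: 1/1 normal.
Total normal subgroups: 7.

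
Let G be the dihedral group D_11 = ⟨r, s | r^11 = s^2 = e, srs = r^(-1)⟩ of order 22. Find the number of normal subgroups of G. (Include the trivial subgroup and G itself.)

G has 14 subgroups. Checking conjugation-invariance by order — order 1: 1/1 normal; order 2: 0/11 normal; order 11: 1/1 normal; order 22: 1/1 normal.
Total normal subgroups: 3.

3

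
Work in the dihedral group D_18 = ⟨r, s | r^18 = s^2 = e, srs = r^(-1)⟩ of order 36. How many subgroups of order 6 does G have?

|G| = 36 and 6 | 36, so subgroups of order 6 are possible by Lagrange.
The subgroups of order 6 are: {e, r^6, r^12, r^4s, r^10s, r^16s}; {e, r^6, r^12, r^5s, r^11s, r^17s}; {e, r^6, r^12, s, r^6s, r^12s}; {e, r^6, r^12, rs, r^7s, r^13s}; … (7 in all).
So G has 7 subgroups of order 6.

7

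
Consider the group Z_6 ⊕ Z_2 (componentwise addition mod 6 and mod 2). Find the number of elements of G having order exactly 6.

6

An element (a,b) has order lcm(ord(a), ord(b)); count pairs with lcm equal to 6.
Enumerating gives 6 such elements.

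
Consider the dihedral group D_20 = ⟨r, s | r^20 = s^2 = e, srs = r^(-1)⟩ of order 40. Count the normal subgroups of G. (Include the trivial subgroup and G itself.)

G has 48 subgroups. Checking conjugation-invariance by order — order 1: 1/1 normal; order 2: 1/21 normal; order 4: 1/11 normal; order 5: 1/1 normal; order 8: 0/5 normal; order 10: 1/5 normal; order 20: 3/3 normal; order 40: 1/1 normal.
Total normal subgroups: 9.

9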